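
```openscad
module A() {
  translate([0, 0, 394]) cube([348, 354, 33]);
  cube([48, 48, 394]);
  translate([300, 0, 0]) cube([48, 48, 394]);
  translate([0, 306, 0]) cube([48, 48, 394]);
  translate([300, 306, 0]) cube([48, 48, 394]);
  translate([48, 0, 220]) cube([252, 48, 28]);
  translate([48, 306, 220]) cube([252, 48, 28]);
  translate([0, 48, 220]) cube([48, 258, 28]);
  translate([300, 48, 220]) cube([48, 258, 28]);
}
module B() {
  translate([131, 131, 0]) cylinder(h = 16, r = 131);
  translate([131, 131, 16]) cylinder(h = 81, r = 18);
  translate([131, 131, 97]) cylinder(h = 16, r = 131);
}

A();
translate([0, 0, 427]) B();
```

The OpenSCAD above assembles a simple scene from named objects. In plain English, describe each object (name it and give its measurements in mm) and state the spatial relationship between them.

A is a four-legged stool. The seat is 348×354 mm, 33 mm thick, top at z = 427 mm. It stands on four square legs, each 48×48 mm in cross-section, from z = 0 to the seat underside, each flush with a corner of the seat. Four stretchers, 48 mm wide and 28 mm tall, connect adjacent legs with their undersides at z = 220 mm, each running between the inner faces of the legs it joins and aligned with the legs' outer faces on the other axis.

B is a spool: two coaxial disc flanges of radius 131 mm and thickness 16 mm, joined by a core cylinder of radius 18 mm and height 81 mm. The lower flange rests on z = 0 and the three cylinders share a vertical axis.

The spool is on top of the stool.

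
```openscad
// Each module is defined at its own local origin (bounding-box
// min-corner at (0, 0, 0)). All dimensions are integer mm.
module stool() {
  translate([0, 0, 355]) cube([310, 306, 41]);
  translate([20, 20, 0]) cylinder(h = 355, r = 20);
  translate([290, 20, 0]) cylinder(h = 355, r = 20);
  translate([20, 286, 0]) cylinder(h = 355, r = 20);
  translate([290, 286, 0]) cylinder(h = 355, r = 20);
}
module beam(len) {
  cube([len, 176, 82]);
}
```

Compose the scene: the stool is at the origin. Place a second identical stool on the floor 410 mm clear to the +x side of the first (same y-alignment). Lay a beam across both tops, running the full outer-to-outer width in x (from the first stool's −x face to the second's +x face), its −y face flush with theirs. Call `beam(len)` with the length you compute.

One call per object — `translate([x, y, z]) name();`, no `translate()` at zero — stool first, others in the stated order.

stool();
translate([720, 0, 0]) stool();
translate([0, 0, 396]) beam(1030);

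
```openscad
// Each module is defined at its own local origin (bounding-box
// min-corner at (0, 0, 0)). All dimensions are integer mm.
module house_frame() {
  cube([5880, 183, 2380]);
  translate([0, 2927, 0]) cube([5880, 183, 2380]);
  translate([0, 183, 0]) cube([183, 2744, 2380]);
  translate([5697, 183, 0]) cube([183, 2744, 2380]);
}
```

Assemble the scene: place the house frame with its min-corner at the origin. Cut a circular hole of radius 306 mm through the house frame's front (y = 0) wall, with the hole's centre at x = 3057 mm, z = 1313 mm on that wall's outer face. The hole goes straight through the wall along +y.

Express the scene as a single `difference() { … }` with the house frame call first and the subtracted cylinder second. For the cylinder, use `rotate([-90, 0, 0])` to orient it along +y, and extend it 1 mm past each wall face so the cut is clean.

difference() {
  house_frame();
  translate([3057, -1, 1313]) rotate([-90, 0, 0]) cylinder(h = 185, r = 306);
}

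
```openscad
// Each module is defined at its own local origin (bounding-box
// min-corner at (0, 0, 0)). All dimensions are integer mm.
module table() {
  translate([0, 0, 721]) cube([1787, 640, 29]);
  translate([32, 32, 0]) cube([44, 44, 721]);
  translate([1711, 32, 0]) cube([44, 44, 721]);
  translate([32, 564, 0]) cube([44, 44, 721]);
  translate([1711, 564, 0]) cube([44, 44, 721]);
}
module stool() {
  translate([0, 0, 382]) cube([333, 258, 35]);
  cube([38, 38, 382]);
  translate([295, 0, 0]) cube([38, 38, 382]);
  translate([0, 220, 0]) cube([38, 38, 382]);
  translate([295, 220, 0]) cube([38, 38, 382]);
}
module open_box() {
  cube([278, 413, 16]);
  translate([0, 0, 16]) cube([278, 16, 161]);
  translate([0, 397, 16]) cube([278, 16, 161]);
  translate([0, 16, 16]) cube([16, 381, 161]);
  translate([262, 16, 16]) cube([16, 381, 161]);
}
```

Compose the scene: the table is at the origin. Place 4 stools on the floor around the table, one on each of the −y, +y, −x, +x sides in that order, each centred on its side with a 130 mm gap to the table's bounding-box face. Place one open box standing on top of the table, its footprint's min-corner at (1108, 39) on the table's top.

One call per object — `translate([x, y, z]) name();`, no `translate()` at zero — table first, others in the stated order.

table();
translate([727, -388, 0]) stool();
translate([727, 770, 0]) stool();
translate([-463, 191, 0]) stool();
translate([1917, 191, 0]) stool();
translate([1108, 39, 750]) open_box();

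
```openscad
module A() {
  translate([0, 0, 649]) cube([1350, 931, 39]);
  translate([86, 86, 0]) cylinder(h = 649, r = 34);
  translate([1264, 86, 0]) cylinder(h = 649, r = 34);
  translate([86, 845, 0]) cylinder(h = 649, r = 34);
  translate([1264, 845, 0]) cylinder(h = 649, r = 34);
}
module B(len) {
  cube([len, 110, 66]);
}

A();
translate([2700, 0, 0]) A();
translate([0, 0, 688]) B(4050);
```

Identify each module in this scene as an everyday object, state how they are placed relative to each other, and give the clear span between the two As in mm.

A is a table. B is a beam. A beam spans the tops of two tables. The clear span between the two tables is 1350 mm.

Second table starts at x = 2700; first ends at x = 1350; clear span = 2700 − 1350 = 1350 mm.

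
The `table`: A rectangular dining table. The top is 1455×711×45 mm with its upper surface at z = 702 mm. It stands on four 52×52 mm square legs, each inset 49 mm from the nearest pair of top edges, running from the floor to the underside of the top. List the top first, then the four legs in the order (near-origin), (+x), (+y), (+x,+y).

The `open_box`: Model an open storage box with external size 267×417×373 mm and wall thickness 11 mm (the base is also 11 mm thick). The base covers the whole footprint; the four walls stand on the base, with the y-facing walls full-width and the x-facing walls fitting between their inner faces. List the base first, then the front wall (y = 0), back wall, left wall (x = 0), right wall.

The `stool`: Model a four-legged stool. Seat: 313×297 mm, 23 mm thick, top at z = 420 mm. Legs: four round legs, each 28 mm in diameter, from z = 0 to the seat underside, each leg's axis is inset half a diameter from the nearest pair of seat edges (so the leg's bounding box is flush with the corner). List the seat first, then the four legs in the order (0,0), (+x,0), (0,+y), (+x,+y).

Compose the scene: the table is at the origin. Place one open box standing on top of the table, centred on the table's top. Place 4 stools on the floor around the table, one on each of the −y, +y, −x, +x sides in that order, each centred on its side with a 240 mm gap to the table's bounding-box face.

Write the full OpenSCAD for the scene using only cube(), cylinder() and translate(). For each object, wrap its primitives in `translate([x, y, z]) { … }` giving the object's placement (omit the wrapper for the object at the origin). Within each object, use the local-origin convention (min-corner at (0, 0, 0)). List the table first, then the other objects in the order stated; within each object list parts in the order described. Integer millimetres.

translate([0, 0, 657]) cube([1455, 711, 45]);
translate([49, 49, 0]) cube([52, 52, 657]);
translate([1354, 49, 0]) cube([52, 52, 657]);
translate([49, 610, 0]) cube([52, 52, 657]);
translate([1354, 610, 0]) cube([52, 52, 657]);
translate([594, 147, 702]) {
  cube([267, 417, 11]);
  translate([0, 0, 11]) cube([267, 11, 362]);
  translate([0, 406, 11]) cube([267, 11, 362]);
  translate([0, 11, 11]) cube([11, 395, 362]);
  translate([256, 11, 11]) cube([11, 395, 362]);
}
translate([571, -537, 0]) {
  translate([0, 0, 397]) cube([313, 297, 23]);
  translate([14, 14, 0]) cylinder(h = 397, r = 14);
  translate([299, 14, 0]) cylinder(h = 397, r = 14);
  translate([14, 283, 0]) cylinder(h = 397, r = 14);
  translate([299, 283, 0]) cylinder(h = 397, r = 14);
}
translate([571, 951, 0]) {
  translate([0, 0, 397]) cube([313, 297, 23]);
  translate([14, 14, 0]) cylinder(h = 397, r = 14);
  translate([299, 14, 0]) cylinder(h = 397, r = 14);
  translate([14, 283, 0]) cylinder(h = 397, r = 14);
  translate([299, 283, 0]) cylinder(h = 397, r = 14);
}
translate([-553, 207, 0]) {
  translate([0, 0, 397]) cube([313, 297, 23]);
  translate([14, 14, 0]) cylinder(h = 397, r = 14);
  translate([299, 14, 0]) cylinder(h = 397, r = 14);
  translate([14, 283, 0]) cylinder(h = 397, r = 14);
  translate([299, 283, 0]) cylinder(h = 397, r = 14);
}
translate([1695, 207, 0]) {
  translate([0, 0, 397]) cube([313, 297, 23]);
  translate([14, 14, 0]) cylinder(h = 397, r = 14);
  translate([299, 14, 0]) cylinder(h = 397, r = 14);
  translate([14, 283, 0]) cylinder(h = 397, r = 14);
  translate([299, 283, 0]) cylinder(h = 397, r = 14);
}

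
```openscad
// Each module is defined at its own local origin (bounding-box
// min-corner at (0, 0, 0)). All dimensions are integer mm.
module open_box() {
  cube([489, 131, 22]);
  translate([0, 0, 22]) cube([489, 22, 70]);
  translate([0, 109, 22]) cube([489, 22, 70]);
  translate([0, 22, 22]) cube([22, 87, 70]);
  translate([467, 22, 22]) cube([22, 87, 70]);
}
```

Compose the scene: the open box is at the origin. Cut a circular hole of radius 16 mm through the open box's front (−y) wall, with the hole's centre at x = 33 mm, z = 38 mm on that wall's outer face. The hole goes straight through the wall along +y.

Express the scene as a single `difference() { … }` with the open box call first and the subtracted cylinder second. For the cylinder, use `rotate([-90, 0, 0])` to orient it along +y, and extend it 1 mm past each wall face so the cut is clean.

difference() {
  open_box();
  translate([33, -1, 38]) rotate([-90, 0, 0]) cylinder(h = 24, r = 16);
}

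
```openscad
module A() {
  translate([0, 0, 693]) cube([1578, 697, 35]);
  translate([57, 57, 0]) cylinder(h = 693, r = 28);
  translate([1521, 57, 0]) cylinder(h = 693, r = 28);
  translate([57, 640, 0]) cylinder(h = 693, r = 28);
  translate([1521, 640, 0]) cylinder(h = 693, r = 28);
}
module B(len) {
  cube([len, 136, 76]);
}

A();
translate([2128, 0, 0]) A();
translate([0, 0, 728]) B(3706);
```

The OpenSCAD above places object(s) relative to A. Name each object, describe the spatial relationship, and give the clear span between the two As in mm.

Second table starts at x = 2128; first ends at x = 1578; clear span = 2128 − 1578 = 550 mm.

A is a table. B is a beam. A beam spans the tops of two tables. The clear span between the two tables is 550 mm.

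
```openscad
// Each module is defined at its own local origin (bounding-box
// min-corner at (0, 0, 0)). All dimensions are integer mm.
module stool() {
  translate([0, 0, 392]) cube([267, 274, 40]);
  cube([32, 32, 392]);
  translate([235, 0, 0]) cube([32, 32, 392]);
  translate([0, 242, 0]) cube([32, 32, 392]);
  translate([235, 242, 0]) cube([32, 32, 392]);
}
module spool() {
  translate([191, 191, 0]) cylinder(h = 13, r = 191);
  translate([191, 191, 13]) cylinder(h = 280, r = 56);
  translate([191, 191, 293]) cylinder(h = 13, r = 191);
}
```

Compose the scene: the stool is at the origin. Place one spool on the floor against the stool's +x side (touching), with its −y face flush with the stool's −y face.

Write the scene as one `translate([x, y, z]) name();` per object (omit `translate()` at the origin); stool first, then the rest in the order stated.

stool();
translate([267, 0, 0]) spool();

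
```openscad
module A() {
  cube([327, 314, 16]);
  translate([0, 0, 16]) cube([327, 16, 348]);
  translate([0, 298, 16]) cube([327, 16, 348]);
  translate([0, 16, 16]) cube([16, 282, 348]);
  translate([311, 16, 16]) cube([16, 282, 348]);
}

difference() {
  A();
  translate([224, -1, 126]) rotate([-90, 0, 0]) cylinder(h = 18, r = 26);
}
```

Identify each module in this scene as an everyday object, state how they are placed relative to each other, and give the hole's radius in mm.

The subtracted cylinder has r = 26 mm.

A is an open box. The open box has a circular hole through its front wall. The hole's radius is 26 mm.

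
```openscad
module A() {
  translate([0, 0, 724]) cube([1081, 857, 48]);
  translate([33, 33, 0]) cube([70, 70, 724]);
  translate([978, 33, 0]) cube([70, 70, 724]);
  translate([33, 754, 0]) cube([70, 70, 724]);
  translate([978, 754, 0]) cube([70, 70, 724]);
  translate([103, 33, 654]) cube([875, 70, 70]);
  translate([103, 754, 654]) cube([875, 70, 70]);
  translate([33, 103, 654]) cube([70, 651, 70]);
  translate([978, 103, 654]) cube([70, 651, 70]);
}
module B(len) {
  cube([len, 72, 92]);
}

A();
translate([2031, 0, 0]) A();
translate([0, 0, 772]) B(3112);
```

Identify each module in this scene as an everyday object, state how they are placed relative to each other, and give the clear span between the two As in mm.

Second table starts at x = 2031; first ends at x = 1081; clear span = 2031 − 1081 = 950 mm.

A is a table. B is a beam. A beam spans the tops of two tables. The clear span between the two tables is 950 mm.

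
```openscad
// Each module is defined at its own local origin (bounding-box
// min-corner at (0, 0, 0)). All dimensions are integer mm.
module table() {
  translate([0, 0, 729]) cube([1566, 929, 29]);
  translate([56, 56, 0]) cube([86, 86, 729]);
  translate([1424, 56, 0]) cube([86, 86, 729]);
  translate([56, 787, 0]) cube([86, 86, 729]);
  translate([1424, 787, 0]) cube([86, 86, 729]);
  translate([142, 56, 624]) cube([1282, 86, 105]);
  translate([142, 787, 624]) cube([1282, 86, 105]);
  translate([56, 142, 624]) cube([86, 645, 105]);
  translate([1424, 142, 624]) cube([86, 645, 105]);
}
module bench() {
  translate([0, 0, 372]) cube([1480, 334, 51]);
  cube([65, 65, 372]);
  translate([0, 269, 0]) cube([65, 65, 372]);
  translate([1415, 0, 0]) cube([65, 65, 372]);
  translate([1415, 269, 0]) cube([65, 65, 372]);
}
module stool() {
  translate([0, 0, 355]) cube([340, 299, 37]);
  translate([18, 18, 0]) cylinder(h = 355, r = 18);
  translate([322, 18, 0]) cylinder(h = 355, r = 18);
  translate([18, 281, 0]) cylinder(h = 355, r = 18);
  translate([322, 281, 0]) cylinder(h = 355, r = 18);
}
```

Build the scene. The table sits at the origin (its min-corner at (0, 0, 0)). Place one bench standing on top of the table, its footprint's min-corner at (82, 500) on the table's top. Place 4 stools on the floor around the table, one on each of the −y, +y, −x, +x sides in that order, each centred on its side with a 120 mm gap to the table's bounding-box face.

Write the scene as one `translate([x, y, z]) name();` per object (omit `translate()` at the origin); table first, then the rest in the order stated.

table();
translate([82, 500, 758]) bench();
translate([613, -419, 0]) stool();
translate([613, 1049, 0]) stool();
translate([-460, 315, 0]) stool();
translate([1686, 315, 0]) stool();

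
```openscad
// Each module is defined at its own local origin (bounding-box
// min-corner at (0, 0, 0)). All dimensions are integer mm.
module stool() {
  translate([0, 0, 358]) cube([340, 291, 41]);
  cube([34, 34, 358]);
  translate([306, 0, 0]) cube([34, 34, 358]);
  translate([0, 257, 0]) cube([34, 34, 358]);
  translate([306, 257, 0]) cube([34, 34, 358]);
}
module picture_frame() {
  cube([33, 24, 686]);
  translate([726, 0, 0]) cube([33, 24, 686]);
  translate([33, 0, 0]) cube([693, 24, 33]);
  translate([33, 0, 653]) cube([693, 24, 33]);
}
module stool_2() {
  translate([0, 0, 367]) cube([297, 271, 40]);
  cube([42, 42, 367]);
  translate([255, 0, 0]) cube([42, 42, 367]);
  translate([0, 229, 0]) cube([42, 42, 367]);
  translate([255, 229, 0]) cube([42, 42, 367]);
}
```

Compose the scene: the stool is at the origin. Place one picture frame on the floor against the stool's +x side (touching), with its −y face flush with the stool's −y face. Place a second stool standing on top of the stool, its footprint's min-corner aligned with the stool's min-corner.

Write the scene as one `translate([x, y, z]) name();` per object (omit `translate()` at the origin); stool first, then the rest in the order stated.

stool();
translate([340, 0, 0]) picture_frame();
translate([0, 0, 399]) stool_2();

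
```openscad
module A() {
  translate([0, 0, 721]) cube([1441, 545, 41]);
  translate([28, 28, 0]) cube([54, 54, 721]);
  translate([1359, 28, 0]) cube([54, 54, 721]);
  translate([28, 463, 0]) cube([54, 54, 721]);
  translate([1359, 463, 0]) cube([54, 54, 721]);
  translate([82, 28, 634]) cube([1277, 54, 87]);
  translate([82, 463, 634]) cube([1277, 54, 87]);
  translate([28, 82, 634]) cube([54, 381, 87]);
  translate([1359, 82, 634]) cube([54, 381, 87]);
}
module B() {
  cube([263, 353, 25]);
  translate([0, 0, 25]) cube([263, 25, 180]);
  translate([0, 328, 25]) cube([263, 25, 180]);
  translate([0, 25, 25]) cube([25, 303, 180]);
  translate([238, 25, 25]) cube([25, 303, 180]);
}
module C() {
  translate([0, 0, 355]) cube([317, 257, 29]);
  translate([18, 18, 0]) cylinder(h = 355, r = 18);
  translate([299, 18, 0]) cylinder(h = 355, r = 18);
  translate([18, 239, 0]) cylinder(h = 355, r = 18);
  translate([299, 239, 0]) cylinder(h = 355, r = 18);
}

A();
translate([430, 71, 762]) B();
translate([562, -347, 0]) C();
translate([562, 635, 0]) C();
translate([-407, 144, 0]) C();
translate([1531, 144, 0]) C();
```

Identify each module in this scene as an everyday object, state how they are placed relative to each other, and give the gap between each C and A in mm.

A is a table. B is an open box. C is a stool. The open box is on top of the table. Four stools sit around the table at the −y, +y, −x, +x sides. The gap between each stool and the table is 90 mm.

Each stool's nearest face is 90 mm from the table's bounding box.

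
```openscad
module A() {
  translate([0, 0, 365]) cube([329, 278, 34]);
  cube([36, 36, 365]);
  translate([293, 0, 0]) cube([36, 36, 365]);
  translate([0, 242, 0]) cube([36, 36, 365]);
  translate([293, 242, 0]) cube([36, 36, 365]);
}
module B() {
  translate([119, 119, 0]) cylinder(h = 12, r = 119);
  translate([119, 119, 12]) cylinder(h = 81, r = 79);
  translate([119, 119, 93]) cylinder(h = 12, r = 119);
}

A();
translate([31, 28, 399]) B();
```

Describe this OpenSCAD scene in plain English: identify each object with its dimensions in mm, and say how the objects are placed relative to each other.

A is a four-legged stool. The seat is 329×278 mm, 34 mm thick, top at z = 399 mm. It stands on four square legs, each 36×36 mm in cross-section, from z = 0 to the seat underside, each flush with a corner of the seat.

B is a spool: two coaxial disc flanges of radius 119 mm and thickness 12 mm, joined by a core cylinder of radius 79 mm and height 81 mm. The lower flange rests on z = 0 and the three cylinders share a vertical axis.

The spool is on top of the stool.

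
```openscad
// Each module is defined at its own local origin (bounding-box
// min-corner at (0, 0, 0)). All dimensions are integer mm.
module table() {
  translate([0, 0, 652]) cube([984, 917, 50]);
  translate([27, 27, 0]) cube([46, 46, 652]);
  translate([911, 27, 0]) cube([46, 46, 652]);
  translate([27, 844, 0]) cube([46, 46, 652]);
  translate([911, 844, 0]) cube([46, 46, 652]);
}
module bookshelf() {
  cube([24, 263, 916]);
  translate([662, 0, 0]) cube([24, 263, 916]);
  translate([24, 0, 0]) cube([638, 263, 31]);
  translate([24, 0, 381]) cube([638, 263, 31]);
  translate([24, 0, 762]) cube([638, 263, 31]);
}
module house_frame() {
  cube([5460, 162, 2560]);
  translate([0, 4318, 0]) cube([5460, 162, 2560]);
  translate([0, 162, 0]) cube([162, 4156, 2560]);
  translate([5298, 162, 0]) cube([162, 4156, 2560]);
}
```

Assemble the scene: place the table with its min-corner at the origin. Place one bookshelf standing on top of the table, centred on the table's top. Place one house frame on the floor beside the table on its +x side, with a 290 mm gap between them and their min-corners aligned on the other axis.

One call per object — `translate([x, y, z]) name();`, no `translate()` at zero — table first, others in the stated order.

table();
translate([149, 327, 702]) bookshelf();
translate([1274, 0, 0]) house_frame();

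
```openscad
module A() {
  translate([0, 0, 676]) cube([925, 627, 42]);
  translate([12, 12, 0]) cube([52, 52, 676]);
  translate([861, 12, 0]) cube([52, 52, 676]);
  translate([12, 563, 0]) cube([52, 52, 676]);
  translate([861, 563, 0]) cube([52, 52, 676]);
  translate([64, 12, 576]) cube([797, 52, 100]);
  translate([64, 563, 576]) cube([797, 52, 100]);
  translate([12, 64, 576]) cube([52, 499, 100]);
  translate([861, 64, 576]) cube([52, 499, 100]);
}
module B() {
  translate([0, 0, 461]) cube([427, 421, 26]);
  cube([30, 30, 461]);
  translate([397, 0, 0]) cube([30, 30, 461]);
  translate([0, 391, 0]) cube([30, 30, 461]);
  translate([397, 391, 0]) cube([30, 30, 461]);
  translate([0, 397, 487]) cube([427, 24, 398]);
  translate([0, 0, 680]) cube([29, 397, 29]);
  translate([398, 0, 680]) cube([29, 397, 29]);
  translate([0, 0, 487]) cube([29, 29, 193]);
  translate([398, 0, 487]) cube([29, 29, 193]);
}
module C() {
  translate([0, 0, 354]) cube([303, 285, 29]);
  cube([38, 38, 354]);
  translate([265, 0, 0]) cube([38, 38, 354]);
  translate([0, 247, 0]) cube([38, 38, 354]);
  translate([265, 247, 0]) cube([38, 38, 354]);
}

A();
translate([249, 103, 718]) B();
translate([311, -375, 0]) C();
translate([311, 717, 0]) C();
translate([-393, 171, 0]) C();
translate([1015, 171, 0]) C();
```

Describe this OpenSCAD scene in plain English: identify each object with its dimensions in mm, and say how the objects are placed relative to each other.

A is a table: top 925 mm (x) × 627 mm (y), 42 mm thick, upper face at z = 718 mm, on four 52×52 mm square legs, each inset 12 mm from the nearest pair of top edges, running from z = 0 to the bottom of the top. Four apron rails, 52 mm thick and 100 mm tall, run between adjacent legs with their top edges flush with the underside of the top and their outer faces flush with the legs' outer faces.

B is a chair. The seat is a 427×421×26 mm slab with its top at z = 487 mm, on four 30×30 mm corner legs (flush with the seat edges, standing on z = 0). A flat backrest 24 mm thick, 398 mm tall, spans the full seat width and rises from the seat top along its +y edge, rear face flush with the rear of the seat. Two armrests of 29×29 mm section run along each side from the seat's front edge to the front of the backrest, top faces 222 mm above the seat top and outer faces flush with the seat's x-edges; a 29×29 mm post under the front of each armrest stands on the seat at the front corner.

C is a four-legged stool. The seat is a 303×285×29 mm slab whose top surface is at z = 383 mm; four square legs, each 38×38 mm in cross-section, run from the floor (z = 0) to the underside of the seat, each flush with a corner of the seat.

The chair is on top of the table, centred. Four stools sit around the table at the −y, +y, −x, +x sides.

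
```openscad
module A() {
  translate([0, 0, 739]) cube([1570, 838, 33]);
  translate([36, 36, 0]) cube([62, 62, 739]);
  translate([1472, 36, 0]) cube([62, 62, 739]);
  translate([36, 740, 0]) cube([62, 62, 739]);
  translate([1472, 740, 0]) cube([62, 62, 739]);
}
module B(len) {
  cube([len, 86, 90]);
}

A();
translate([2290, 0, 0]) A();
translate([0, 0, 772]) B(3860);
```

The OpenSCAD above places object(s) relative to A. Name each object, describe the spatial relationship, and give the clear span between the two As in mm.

Second table starts at x = 2290; first ends at x = 1570; clear span = 2290 − 1570 = 720 mm.

A is a table. B is a beam. A beam spans the tops of two tables. The clear span between the two tables is 720 mm.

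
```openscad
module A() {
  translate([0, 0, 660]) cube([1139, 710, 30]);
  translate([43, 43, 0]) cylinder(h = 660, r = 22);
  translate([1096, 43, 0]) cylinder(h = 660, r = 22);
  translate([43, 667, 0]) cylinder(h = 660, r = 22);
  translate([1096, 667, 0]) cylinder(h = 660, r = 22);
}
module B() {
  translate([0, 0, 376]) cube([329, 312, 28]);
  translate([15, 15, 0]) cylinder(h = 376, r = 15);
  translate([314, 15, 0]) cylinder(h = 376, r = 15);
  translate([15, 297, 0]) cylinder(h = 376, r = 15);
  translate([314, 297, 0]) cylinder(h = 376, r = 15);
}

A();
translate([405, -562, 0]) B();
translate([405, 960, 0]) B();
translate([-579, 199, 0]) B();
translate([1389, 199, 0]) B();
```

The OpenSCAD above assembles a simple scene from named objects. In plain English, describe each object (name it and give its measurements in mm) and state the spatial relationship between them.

A is a table: top 1139 mm (x) × 710 mm (y), 30 mm thick, upper face at z = 690 mm, on four round legs of 44 mm diameter, each leg's bounding box inset 21 mm from the nearest pair of top edges, running from z = 0 to the bottom of the top.

B is a four-legged stool. The seat is a 329×312×28 mm slab whose top surface is at z = 404 mm; four round legs, each 30 mm in diameter, run from the floor (z = 0) to the underside of the seat, each leg's axis is inset half a diameter from the nearest pair of seat edges (so the leg's bounding box is flush with the corner).

Four stools sit around the table at the −y, +y, −x, +x sides.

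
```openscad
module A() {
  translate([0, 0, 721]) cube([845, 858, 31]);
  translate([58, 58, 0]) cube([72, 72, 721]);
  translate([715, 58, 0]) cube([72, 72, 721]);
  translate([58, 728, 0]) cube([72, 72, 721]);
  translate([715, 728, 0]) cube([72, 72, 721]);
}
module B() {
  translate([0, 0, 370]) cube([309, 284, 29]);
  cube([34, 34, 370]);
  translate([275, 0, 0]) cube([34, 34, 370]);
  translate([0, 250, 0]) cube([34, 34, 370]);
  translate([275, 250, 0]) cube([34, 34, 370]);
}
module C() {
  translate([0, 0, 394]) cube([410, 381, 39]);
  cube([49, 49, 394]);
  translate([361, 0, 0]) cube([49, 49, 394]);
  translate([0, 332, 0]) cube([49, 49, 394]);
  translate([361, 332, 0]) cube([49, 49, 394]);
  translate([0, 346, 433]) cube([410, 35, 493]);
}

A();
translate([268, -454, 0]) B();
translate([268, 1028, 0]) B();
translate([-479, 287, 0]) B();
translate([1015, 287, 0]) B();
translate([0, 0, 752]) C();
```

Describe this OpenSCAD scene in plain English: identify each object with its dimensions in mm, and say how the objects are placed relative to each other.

A is a table: top 845 mm (x) × 858 mm (y), 31 mm thick, upper face at z = 752 mm, on four 72×72 mm square legs, each inset 58 mm from the nearest pair of top edges, running from z = 0 to the bottom of the top.

B is a four-legged stool. The seat is a 309×284×29 mm slab whose top surface is at z = 399 mm; four square legs, each 34×34 mm in cross-section, run from the floor (z = 0) to the underside of the seat, each flush with a corner of the seat.

C is a chair: 410×381 mm seat, 39 mm thick, top at z = 433 mm, on four 49 mm square corner legs flush with the seat edges. A 35 mm thick backrest slab spans the full seat width, extending 493 mm above the seat top, its back face flush with the seat's +y edge.

Four stools sit around the table at the −y, +y, −x, +x sides. The chair is on top of the table.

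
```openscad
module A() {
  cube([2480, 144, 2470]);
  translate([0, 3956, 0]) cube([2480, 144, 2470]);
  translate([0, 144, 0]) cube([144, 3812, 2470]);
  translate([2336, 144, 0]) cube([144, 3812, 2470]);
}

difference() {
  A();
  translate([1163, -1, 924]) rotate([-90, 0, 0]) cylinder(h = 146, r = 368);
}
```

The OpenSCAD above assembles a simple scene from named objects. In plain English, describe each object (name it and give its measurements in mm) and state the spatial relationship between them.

A is a box-shaped house frame (walls only): outside footprint 2480×4100 mm, wall height 2470 mm, wall thickness 144 mm. The two y-facing walls run the full x-width; the two x-facing walls fit between the inner faces of the y-facing walls.

The house frame has a circular hole of radius 368 mm through its front wall, centred at (x = 1163, z = 924).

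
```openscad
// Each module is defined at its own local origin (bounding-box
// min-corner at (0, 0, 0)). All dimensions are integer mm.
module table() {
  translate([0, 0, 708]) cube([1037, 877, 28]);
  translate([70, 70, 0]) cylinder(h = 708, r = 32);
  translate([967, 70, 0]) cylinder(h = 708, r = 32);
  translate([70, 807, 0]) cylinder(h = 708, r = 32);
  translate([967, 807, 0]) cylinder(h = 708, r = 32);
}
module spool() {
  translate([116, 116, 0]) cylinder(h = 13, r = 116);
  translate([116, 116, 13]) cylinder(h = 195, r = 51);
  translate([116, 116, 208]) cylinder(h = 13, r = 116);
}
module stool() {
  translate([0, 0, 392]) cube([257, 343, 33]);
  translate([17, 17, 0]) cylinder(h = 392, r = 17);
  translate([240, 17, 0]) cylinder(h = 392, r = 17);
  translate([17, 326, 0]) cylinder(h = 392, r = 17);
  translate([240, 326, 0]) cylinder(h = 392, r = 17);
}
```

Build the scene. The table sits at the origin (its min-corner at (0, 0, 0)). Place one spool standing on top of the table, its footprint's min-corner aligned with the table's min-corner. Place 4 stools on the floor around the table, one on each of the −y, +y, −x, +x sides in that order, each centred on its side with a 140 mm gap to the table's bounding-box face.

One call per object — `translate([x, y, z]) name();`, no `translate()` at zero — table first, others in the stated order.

table();
translate([0, 0, 736]) spool();
translate([390, -483, 0]) stool();
translate([390, 1017, 0]) stool();
translate([-397, 267, 0]) stool();
translate([1177, 267, 0]) stool();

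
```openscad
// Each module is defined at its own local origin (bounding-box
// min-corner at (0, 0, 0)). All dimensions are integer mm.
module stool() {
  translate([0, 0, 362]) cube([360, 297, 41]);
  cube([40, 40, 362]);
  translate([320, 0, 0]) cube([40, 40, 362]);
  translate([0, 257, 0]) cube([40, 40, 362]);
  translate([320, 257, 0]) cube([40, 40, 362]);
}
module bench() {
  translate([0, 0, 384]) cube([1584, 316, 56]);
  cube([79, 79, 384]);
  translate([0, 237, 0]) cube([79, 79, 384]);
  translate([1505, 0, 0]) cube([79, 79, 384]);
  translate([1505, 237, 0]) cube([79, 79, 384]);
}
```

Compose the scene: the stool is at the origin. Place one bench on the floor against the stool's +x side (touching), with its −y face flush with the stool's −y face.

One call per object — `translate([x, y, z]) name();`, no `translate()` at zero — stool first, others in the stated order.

stool();
translate([360, 0, 0]) bench();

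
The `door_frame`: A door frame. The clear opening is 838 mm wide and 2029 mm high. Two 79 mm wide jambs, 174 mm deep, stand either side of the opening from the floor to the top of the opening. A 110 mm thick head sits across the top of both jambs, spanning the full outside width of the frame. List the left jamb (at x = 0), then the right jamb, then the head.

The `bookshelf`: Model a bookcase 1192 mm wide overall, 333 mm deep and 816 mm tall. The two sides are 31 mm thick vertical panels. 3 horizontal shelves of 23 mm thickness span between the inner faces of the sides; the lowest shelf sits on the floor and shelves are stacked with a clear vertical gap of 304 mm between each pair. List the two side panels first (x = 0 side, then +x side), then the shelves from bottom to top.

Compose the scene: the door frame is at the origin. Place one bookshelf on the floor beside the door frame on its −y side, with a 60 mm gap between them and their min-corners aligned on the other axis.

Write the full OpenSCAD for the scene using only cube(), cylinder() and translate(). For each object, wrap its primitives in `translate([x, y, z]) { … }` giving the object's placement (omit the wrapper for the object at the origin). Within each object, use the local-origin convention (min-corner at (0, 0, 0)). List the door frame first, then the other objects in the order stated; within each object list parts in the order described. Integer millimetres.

cube([79, 174, 2029]);
translate([917, 0, 0]) cube([79, 174, 2029]);
translate([0, 0, 2029]) cube([996, 174, 110]);
translate([0, -393, 0]) {
  cube([31, 333, 816]);
  translate([1161, 0, 0]) cube([31, 333, 816]);
  translate([31, 0, 0]) cube([1130, 333, 23]);
  translate([31, 0, 327]) cube([1130, 333, 23]);
  translate([31, 0, 654]) cube([1130, 333, 23]);
}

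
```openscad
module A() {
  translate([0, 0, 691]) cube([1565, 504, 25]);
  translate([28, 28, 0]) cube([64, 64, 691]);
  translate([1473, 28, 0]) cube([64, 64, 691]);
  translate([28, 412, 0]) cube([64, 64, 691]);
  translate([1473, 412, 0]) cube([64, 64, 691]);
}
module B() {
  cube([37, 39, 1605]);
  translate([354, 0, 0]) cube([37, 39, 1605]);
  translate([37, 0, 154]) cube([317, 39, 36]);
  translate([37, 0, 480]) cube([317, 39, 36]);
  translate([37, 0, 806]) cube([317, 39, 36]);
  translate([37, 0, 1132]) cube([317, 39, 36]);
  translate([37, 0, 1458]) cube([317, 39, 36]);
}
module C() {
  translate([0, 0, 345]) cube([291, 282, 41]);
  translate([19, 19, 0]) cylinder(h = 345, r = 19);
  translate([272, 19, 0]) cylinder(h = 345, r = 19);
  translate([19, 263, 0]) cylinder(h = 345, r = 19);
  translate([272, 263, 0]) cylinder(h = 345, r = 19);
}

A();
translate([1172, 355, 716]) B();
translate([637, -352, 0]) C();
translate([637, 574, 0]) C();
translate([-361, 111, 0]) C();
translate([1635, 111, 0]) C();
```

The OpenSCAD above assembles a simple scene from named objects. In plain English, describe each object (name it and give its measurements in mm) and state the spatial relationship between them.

A is a rectangular dining table. The top is 1565×504×25 mm with its upper surface at z = 716 mm. It stands on four 64×64 mm square legs, each inset 28 mm from the nearest pair of top edges, running from the floor to the underside of the top.

B is a straight ladder. Two 37×39 mm vertical rails, 1605 mm tall, stand 391 mm apart (outside-to-outside) with their front faces coplanar on the −y side. 5 rungs, each 39 mm deep and 36 mm tall, span between the inner faces of the rails, front faces flush with the rails. The lowest rung's underside is at z = 154 mm and rungs are spaced 326 mm apart (underside to underside).

C is a simple wooden stool: a rectangular seat 291 mm (x) by 282 mm (y), 41 mm thick, top face at z = 386 mm, on four round legs, each 38 mm in diameter. The legs rest on z = 0, each leg's axis is inset half a diameter from the nearest pair of seat edges (so the leg's bounding box is flush with the corner).

The ladder is on top of the table. Four stools sit around the table at the −y, +y, −x, +x sides.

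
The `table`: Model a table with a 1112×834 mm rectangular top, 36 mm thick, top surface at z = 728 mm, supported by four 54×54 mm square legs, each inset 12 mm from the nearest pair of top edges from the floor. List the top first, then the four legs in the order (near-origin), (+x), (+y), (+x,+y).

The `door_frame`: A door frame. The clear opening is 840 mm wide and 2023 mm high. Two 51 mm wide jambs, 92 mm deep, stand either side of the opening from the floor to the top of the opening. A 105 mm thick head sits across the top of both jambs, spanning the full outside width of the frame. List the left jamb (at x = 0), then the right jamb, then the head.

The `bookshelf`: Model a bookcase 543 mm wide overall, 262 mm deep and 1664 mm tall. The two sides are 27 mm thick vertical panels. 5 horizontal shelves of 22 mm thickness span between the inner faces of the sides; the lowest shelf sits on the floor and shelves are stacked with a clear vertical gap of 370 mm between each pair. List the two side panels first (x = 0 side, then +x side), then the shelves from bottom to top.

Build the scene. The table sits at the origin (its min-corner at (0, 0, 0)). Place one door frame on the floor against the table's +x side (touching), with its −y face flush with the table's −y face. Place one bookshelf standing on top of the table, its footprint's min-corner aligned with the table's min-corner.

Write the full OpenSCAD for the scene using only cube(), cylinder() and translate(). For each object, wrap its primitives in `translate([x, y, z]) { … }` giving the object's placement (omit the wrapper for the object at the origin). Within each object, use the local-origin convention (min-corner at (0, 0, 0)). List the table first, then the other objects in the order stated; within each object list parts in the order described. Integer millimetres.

translate([0, 0, 692]) cube([1112, 834, 36]);
translate([12, 12, 0]) cube([54, 54, 692]);
translate([1046, 12, 0]) cube([54, 54, 692]);
translate([12, 768, 0]) cube([54, 54, 692]);
translate([1046, 768, 0]) cube([54, 54, 692]);
translate([1112, 0, 0]) {
  cube([51, 92, 2023]);
  translate([891, 0, 0]) cube([51, 92, 2023]);
  translate([0, 0, 2023]) cube([942, 92, 105]);
}
translate([0, 0, 728]) {
  cube([27, 262, 1664]);
  translate([516, 0, 0]) cube([27, 262, 1664]);
  translate([27, 0, 0]) cube([489, 262, 22]);
  translate([27, 0, 392]) cube([489, 262, 22]);
  translate([27, 0, 784]) cube([489, 262, 22]);
  translate([27, 0, 1176]) cube([489, 262, 22]);
  translate([27, 0, 1568]) cube([489, 262, 22]);
}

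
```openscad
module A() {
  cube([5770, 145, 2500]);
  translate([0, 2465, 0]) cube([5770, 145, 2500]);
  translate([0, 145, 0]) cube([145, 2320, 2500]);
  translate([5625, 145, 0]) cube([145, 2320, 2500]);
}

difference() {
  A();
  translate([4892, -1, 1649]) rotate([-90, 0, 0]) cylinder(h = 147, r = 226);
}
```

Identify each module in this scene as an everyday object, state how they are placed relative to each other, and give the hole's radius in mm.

A is a house frame. The house frame has a circular hole through its front wall. The hole's radius is 226 mm.

The subtracted cylinder has r = 226 mm.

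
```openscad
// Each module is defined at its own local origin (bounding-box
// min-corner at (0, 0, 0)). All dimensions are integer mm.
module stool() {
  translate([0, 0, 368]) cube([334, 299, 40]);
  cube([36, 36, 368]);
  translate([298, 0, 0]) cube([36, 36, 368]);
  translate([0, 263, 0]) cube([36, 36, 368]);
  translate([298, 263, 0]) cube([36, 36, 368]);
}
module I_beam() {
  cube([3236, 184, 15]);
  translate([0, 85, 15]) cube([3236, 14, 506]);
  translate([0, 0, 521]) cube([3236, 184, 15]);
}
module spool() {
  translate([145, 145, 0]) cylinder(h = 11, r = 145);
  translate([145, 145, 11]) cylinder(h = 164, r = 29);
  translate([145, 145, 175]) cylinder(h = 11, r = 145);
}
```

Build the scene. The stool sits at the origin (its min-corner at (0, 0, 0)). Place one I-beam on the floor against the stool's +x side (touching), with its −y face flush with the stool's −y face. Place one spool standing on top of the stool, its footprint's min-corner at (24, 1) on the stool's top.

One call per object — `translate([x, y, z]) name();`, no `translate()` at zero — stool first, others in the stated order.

stool();
translate([334, 0, 0]) I_beam();
translate([24, 1, 408]) spool();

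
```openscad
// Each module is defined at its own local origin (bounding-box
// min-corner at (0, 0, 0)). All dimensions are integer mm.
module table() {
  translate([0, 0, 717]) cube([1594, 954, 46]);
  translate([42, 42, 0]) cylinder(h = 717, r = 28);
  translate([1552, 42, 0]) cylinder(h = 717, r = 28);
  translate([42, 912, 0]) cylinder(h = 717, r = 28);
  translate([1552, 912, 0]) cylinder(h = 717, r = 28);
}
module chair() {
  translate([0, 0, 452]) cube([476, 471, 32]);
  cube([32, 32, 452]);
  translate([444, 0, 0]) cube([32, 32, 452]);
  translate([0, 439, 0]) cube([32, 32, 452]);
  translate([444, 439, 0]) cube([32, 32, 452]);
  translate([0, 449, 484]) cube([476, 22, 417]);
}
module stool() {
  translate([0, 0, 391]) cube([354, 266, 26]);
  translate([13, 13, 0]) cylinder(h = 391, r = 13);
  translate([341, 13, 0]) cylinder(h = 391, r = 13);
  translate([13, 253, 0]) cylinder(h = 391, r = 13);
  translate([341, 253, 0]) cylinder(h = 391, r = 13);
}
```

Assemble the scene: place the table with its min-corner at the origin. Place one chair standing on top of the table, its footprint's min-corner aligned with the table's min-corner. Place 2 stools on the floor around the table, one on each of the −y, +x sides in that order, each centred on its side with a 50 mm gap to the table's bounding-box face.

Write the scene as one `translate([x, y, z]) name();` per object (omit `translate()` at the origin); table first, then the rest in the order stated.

table();
translate([0, 0, 763]) chair();
translate([620, -316, 0]) stool();
translate([1644, 344, 0]) stool();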